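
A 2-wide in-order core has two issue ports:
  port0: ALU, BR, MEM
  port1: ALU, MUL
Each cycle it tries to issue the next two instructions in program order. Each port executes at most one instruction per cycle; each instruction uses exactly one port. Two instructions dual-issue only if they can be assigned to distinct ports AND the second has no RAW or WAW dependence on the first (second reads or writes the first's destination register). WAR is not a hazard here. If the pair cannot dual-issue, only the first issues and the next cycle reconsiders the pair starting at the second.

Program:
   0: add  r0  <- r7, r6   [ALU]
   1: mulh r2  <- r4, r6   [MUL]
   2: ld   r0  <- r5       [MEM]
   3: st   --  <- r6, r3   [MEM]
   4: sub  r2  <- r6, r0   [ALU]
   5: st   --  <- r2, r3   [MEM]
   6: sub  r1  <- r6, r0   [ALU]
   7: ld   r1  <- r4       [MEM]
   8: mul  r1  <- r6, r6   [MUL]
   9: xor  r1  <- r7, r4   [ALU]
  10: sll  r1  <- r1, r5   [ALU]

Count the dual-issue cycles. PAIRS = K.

PAIRS = 3

[0] i0+i1  add/mulh  -- pair
[1] i2  ld  -- no-port MEM/MEM
[2] i3+i4  st/sub  -- pair
[3] i5+i6  st/sub  -- pair
[4] i7  ld  -- WAW r1
[5] i8  mul  -- WAW r1
[6] i9  xor  -- RAW+WAW r1
[7] i10  sll  -- tail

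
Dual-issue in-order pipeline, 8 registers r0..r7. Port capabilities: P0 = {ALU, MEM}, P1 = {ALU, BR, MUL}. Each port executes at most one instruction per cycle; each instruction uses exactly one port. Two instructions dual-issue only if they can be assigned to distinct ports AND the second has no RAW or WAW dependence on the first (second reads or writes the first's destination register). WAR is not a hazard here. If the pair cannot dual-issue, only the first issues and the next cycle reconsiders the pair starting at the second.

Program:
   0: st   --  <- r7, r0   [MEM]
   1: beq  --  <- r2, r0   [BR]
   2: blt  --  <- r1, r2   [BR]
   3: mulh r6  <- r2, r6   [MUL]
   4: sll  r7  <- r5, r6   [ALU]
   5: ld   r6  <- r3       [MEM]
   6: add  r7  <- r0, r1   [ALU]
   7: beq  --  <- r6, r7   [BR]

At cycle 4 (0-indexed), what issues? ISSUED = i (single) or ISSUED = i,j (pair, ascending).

ISSUED = 6

#0 head=0: st.MEM;beq.BR i0&i1 pair
#1 head=2: blt.BR i2 no-port BR/MUL
#2 head=3: mulh.MUL i3 RAW r6
#3 head=4: sll.ALU;ld.MEM i4&i5 pair
#4 head=6: add.ALU i6 RAW r7
#5 head=7: beq.BR i7 tail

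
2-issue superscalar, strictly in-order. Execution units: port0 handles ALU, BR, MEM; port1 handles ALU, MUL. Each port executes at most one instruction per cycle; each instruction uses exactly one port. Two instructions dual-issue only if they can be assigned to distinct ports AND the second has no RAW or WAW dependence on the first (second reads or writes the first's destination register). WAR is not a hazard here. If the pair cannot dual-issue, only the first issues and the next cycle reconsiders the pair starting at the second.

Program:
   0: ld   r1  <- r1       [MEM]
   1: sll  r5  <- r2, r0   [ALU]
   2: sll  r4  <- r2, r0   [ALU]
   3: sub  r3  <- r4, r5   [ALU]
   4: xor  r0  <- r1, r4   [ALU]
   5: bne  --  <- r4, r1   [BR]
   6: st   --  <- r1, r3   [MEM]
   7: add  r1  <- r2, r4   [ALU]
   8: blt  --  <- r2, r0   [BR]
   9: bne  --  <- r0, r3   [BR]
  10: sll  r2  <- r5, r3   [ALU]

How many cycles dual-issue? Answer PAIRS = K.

PAIRS = 4

#0 head=0: ld/sll i0+i1 dual
#1 head=2: sll i2 RAW r4
#2 head=3: sub/xor i3+i4 dual
#3 head=5: bne i5 no-port BR/MEM
#4 head=6: st/add i6+i7 dual
#5 head=8: blt i8 no-port BR/BR
#6 head=9: bne/sll i9+i10 dual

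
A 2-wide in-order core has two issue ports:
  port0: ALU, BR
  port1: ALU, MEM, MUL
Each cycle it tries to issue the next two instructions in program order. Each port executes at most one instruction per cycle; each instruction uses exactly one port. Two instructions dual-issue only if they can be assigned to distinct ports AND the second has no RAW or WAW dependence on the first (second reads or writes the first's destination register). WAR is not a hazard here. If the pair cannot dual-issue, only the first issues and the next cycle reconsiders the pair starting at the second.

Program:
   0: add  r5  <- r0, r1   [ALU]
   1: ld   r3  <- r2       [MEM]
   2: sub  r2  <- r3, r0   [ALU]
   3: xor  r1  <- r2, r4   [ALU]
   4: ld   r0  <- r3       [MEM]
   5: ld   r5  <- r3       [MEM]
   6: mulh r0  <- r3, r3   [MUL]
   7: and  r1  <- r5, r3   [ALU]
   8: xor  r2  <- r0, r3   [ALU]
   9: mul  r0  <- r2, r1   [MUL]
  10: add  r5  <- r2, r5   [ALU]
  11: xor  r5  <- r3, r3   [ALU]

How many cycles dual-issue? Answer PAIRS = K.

PAIRS = 4

  cy0 -> i0+i1 (add.ALU;ld.MEM) pair
  cy1 -> i2 (sub.ALU) RAW r2
  cy2 -> i3+i4 (xor.ALU;ld.MEM) pair
  cy3 -> i5 (ld.MEM) no-port MEM/MUL
  cy4 -> i6+i7 (mulh.MUL;and.ALU) pair
  cy5 -> i8 (xor.ALU) RAW r2
  cy6 -> i9+i10 (mul.MUL;add.ALU) pair
  cy7 -> i11 (xor.ALU) tail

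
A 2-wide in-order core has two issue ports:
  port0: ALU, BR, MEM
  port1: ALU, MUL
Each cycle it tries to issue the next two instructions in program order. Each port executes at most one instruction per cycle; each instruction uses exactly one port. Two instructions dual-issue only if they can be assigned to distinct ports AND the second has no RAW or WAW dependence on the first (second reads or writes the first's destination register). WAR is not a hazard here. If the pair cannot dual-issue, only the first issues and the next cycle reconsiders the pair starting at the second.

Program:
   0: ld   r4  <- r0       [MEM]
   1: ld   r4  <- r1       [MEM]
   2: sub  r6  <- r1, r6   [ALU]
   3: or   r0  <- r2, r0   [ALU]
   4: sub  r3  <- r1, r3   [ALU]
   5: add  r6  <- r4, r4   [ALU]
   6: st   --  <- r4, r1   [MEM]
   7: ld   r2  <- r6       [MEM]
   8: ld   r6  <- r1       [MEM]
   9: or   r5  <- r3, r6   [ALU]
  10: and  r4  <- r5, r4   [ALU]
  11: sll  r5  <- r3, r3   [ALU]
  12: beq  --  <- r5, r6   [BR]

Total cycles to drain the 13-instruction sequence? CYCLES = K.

0. ld @i0  | no-port MEM/MEM
1. ld/sub @i1/i2  | dual
2. or/sub @i3/i4  | dual
3. add/st @i5/i6  | dual
4. ld @i7  | no-port MEM/MEM
5. ld @i8  | RAW r6
6. or @i9  | RAW r5
7. and/sll @i10/i11  | dual
8. beq @i12  | tail

CYCLES = 9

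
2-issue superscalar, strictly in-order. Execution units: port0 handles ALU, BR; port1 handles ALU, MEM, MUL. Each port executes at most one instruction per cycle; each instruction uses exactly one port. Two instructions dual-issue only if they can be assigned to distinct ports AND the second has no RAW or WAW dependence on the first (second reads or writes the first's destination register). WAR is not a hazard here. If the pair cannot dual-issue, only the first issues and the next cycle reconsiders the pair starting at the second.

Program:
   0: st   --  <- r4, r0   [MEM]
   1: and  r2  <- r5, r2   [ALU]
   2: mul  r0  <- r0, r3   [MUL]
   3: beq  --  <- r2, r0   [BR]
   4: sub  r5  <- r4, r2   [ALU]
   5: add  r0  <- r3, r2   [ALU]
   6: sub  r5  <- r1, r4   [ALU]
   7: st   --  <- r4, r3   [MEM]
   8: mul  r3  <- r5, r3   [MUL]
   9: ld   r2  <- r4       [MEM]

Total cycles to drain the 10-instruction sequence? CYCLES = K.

CYCLES = 7

c0: i0/i1 st;and  pair
c1: i2 mul  RAW r0
c2: i3/i4 beq;sub  pair
c3: i5/i6 add;sub  pair
c4: i7 st  no-port MEM/MUL
c5: i8 mul  no-port MUL/MEM
c6: i9 ld  tail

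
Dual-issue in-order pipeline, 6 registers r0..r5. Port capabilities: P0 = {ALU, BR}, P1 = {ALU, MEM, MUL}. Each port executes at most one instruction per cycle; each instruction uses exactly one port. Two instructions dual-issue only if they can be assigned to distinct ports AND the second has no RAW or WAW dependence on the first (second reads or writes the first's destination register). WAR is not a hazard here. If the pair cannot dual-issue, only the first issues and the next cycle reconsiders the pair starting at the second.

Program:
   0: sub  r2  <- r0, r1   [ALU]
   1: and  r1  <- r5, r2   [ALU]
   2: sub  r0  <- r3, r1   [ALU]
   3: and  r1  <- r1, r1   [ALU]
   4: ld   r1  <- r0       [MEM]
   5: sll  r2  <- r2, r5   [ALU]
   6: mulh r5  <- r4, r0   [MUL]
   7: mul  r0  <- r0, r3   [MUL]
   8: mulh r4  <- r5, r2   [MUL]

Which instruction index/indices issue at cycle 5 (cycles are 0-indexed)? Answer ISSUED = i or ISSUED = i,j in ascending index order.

ISSUED = 7

0. sub.ALU @i0  | RAW r2
1. and.ALU @i1  | RAW r1
2. sub.ALU and.ALU @i2/i3  | 2-wide
3. ld.MEM sll.ALU @i4/i5  | 2-wide
4. mulh.MUL @i6  | no-port MUL/MUL
5. mul.MUL @i7  | no-port MUL/MUL
6. mulh.MUL @i8  | tail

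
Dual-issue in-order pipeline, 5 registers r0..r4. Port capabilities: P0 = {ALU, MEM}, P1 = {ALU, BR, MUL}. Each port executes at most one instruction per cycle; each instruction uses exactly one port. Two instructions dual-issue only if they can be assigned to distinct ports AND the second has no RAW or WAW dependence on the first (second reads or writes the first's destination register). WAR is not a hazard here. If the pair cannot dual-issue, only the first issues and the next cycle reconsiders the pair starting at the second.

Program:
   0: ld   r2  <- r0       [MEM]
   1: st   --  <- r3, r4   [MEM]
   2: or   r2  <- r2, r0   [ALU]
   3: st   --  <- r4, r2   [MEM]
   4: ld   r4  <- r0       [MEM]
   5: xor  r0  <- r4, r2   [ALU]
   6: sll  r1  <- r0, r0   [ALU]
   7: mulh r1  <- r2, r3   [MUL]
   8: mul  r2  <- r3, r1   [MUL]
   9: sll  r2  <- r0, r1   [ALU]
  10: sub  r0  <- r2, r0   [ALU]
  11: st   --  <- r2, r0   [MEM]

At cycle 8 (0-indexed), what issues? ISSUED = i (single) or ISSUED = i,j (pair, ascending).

ISSUED = 9

  cy0 -> i0 (ld.MEM) no-port MEM/MEM
  cy1 -> i1,i2 (st.MEM+or.ALU) 2-wide
  cy2 -> i3 (st.MEM) no-port MEM/MEM
  cy3 -> i4 (ld.MEM) RAW r4
  cy4 -> i5 (xor.ALU) RAW r0
  cy5 -> i6 (sll.ALU) WAW r1
  cy6 -> i7 (mulh.MUL) no-port MUL/MUL
  cy7 -> i8 (mul.MUL) WAW r2
  cy8 -> i9 (sll.ALU) RAW r2
  cy9 -> i10 (sub.ALU) RAW r0
  cy10 -> i11 (st.MEM) tail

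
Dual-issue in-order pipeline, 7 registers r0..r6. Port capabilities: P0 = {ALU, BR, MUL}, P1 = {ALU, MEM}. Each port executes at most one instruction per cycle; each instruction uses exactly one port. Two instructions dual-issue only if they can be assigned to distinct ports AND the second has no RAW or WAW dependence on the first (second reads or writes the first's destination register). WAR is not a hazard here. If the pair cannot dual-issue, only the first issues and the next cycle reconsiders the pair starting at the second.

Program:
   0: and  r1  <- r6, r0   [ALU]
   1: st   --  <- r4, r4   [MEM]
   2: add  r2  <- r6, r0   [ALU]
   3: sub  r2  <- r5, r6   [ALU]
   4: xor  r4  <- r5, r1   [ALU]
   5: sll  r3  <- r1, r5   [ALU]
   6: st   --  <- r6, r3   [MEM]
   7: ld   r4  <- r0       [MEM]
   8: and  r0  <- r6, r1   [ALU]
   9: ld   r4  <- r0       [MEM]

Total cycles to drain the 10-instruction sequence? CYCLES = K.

CYCLES = 7

  cy0 -> i0+i1 (and.ALU;st.MEM) 2-wide
  cy1 -> i2 (add.ALU) WAW r2
  cy2 -> i3+i4 (sub.ALU;xor.ALU) 2-wide
  cy3 -> i5 (sll.ALU) RAW r3
  cy4 -> i6 (st.MEM) no-port MEM/MEM
  cy5 -> i7+i8 (ld.MEM;and.ALU) 2-wide
  cy6 -> i9 (ld.MEM) tail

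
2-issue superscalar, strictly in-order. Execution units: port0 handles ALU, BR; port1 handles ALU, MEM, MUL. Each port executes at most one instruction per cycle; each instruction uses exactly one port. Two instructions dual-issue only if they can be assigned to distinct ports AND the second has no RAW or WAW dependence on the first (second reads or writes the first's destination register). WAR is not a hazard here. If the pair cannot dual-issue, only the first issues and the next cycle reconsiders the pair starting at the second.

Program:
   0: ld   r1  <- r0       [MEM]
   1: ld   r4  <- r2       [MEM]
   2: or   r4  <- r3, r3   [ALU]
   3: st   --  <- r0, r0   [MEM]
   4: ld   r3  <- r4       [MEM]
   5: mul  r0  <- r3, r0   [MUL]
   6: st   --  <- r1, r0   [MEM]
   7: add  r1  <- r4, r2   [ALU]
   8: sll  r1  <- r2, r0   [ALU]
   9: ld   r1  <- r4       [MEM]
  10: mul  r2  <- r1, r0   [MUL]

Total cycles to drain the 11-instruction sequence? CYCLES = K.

c0: i0 ld  no-port MEM/MEM
c1: i1 ld  WAW r4
c2: i2+i3 or st  2-wide
c3: i4 ld  no-port MEM/MUL
c4: i5 mul  no-port MUL/MEM
c5: i6+i7 st add  2-wide
c6: i8 sll  WAW r1
c7: i9 ld  no-port MEM/MUL
c8: i10 mul  tail

CYCLES = 9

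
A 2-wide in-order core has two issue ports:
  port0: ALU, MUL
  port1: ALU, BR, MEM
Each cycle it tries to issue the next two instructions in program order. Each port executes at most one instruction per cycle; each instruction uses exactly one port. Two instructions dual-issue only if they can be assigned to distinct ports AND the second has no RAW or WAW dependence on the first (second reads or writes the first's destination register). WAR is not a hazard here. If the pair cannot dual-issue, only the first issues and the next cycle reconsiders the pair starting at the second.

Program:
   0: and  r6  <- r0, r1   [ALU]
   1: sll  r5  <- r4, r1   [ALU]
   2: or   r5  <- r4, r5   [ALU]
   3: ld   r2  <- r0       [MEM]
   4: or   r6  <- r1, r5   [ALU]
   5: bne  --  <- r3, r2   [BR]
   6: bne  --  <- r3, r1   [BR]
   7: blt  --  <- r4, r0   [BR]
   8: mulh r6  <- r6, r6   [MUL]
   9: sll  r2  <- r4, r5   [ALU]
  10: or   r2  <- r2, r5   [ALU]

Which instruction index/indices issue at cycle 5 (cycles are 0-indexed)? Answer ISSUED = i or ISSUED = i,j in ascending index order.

ISSUED = 9

0. and/sll @i0,i1  | 2-wide
1. or/ld @i2,i3  | 2-wide
2. or/bne @i4,i5  | 2-wide
3. bne @i6  | no-port BR/BR
4. blt/mulh @i7,i8  | 2-wide
5. sll @i9  | RAW+WAW r2
6. or @i10  | tail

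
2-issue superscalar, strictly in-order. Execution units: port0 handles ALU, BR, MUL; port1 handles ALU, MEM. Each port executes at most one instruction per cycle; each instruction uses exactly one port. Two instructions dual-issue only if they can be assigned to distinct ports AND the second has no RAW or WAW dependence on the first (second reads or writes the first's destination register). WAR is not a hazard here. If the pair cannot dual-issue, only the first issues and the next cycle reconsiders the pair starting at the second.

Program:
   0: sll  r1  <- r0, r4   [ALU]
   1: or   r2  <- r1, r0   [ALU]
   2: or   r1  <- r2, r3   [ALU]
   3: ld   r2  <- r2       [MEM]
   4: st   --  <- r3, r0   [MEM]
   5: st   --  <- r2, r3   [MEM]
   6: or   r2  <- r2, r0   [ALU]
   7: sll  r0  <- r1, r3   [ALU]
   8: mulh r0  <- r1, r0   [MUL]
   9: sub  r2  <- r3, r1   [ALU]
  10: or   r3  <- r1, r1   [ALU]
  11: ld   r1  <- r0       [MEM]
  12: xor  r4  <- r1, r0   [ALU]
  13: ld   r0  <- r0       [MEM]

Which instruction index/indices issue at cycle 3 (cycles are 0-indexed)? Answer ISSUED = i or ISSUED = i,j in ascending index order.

t=0 i0:sll.ALU ; RAW r1
t=1 i1:or.ALU ; RAW r2
t=2 i2&i3:or.ALU+ld.MEM ; pair
t=3 i4:st.MEM ; no-port MEM/MEM
t=4 i5&i6:st.MEM+or.ALU ; pair
t=5 i7:sll.ALU ; RAW+WAW r0
t=6 i8&i9:mulh.MUL+sub.ALU ; pair
t=7 i10&i11:or.ALU+ld.MEM ; pair
t=8 i12&i13:xor.ALU+ld.MEM ; pair

ISSUED = 4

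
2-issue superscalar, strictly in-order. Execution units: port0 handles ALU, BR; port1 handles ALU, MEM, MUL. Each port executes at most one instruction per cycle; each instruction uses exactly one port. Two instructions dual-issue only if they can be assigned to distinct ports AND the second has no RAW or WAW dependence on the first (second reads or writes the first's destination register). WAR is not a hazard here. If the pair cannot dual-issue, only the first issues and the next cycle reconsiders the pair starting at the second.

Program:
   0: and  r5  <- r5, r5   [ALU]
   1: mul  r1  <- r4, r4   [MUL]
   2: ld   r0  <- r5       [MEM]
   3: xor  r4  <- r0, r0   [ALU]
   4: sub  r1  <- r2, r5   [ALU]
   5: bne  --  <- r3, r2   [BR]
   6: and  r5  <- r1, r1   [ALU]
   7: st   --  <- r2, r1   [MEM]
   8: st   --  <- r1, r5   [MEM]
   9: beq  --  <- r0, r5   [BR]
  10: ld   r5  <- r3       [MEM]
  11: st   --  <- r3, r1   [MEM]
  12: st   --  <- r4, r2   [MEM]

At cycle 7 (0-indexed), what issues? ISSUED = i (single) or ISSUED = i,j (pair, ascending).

t=0 i0&i1:and/mul ; dual
t=1 i2:ld ; RAW r0
t=2 i3&i4:xor/sub ; dual
t=3 i5&i6:bne/and ; dual
t=4 i7:st ; no-port MEM/MEM
t=5 i8&i9:st/beq ; dual
t=6 i10:ld ; no-port MEM/MEM
t=7 i11:st ; no-port MEM/MEM
t=8 i12:st ; tail

ISSUED = 11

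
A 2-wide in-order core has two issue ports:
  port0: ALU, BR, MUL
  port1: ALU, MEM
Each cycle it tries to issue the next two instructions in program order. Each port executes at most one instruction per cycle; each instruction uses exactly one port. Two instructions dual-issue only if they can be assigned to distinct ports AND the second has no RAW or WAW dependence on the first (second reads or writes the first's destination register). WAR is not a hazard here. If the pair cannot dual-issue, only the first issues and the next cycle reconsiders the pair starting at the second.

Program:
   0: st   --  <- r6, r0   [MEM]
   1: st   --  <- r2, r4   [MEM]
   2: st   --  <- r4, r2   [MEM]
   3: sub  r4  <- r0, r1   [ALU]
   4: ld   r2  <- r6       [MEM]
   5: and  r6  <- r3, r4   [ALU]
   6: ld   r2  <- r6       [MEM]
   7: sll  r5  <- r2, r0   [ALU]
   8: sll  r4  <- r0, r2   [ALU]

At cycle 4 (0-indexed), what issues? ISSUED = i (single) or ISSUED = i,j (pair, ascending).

ISSUED = 6

[0] i0  st.MEM  -- no-port MEM/MEM
[1] i1  st.MEM  -- no-port MEM/MEM
[2] i2,i3  st.MEM sub.ALU  -- pair
[3] i4,i5  ld.MEM and.ALU  -- pair
[4] i6  ld.MEM  -- RAW r2
[5] i7,i8  sll.ALU sll.ALU  -- pair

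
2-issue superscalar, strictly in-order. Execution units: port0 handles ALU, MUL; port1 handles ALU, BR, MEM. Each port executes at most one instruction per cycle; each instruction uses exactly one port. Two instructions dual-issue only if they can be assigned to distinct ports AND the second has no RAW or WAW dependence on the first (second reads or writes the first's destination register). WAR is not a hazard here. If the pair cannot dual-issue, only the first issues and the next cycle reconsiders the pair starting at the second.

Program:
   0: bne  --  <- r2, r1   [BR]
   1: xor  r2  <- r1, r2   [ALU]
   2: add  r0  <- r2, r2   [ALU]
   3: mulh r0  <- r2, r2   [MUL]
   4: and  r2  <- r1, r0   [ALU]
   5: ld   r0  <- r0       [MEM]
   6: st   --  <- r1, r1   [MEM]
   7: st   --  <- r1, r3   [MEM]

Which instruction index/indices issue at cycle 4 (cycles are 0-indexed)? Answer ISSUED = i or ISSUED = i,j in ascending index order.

ISSUED = 6

  cy0 -> i0+i1 (bne.BR/xor.ALU) dual
  cy1 -> i2 (add.ALU) WAW r0
  cy2 -> i3 (mulh.MUL) RAW r0
  cy3 -> i4+i5 (and.ALU/ld.MEM) dual
  cy4 -> i6 (st.MEM) no-port MEM/MEM
  cy5 -> i7 (st.MEM) tail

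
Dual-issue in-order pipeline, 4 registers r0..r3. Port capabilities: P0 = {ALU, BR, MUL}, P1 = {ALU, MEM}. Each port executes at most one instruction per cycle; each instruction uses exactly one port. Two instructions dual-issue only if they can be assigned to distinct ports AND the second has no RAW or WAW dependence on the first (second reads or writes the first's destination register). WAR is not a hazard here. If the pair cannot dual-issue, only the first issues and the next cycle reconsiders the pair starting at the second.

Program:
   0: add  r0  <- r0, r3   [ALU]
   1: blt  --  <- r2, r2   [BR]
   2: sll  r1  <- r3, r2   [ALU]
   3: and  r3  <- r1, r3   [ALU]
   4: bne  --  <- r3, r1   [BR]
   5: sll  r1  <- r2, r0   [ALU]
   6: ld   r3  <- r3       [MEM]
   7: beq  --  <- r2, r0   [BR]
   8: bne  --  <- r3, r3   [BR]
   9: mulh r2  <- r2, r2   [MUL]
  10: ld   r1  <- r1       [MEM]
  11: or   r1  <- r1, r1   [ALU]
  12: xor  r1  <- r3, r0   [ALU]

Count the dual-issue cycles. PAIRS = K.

0. add/blt @i0,i1  | pair
1. sll @i2  | RAW r1
2. and @i3  | RAW r3
3. bne/sll @i4,i5  | pair
4. ld/beq @i6,i7  | pair
5. bne @i8  | no-port BR/MUL
6. mulh/ld @i9,i10  | pair
7. or @i11  | WAW r1
8. xor @i12  | tail

PAIRS = 4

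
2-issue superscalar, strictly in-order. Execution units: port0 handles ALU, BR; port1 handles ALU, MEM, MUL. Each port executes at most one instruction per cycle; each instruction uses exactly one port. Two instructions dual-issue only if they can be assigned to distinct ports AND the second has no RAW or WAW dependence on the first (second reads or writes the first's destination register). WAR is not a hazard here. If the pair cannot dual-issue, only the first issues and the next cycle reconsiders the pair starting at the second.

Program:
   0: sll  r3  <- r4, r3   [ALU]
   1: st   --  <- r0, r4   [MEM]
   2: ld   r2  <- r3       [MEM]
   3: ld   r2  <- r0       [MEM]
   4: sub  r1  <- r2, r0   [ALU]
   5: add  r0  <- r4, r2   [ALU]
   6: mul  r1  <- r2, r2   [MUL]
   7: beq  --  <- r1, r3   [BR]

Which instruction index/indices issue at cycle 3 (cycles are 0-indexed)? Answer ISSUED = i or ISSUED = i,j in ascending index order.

  cy0 -> i0/i1 (sll+st) dual
  cy1 -> i2 (ld) no-port MEM/MEM
  cy2 -> i3 (ld) RAW r2
  cy3 -> i4/i5 (sub+add) dual
  cy4 -> i6 (mul) RAW r1
  cy5 -> i7 (beq) tail

ISSUED = 4,5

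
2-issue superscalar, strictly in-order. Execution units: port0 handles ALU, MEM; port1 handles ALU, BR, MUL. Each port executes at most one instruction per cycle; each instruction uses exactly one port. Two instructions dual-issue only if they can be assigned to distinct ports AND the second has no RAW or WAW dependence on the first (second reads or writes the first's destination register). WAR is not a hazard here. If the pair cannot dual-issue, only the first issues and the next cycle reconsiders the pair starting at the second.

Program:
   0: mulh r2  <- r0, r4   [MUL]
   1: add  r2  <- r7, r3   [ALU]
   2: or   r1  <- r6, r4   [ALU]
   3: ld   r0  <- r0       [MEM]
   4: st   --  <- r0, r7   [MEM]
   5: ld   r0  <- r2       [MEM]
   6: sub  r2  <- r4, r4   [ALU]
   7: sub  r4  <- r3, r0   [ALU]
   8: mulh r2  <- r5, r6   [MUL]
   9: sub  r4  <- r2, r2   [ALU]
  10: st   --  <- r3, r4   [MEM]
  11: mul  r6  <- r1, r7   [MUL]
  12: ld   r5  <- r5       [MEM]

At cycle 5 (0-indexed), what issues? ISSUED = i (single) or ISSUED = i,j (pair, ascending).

ISSUED = 7,8

c0: i0 mulh  WAW r2
c1: i1&i2 add/or  2-wide
c2: i3 ld  no-port MEM/MEM
c3: i4 st  no-port MEM/MEM
c4: i5&i6 ld/sub  2-wide
c5: i7&i8 sub/mulh  2-wide
c6: i9 sub  RAW r4
c7: i10&i11 st/mul  2-wide
c8: i12 ld  tail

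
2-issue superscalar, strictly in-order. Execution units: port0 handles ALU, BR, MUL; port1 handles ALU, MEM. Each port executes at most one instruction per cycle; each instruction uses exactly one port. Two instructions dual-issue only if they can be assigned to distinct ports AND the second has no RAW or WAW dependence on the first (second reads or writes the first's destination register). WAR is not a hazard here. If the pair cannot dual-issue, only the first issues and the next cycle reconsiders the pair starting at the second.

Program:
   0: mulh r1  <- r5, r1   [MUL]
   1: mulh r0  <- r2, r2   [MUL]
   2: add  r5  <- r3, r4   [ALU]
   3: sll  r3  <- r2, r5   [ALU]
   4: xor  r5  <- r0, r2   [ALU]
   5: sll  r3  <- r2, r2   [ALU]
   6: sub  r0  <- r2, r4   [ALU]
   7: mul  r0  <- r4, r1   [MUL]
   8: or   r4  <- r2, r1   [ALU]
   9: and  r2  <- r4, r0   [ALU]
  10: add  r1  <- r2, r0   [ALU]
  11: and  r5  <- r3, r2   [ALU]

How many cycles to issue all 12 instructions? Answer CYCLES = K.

CYCLES = 7

c0: i0 mulh.MUL  no-port MUL/MUL
c1: i1&i2 mulh.MUL/add.ALU  dual
c2: i3&i4 sll.ALU/xor.ALU  dual
c3: i5&i6 sll.ALU/sub.ALU  dual
c4: i7&i8 mul.MUL/or.ALU  dual
c5: i9 and.ALU  RAW r2
c6: i10&i11 add.ALU/and.ALU  dual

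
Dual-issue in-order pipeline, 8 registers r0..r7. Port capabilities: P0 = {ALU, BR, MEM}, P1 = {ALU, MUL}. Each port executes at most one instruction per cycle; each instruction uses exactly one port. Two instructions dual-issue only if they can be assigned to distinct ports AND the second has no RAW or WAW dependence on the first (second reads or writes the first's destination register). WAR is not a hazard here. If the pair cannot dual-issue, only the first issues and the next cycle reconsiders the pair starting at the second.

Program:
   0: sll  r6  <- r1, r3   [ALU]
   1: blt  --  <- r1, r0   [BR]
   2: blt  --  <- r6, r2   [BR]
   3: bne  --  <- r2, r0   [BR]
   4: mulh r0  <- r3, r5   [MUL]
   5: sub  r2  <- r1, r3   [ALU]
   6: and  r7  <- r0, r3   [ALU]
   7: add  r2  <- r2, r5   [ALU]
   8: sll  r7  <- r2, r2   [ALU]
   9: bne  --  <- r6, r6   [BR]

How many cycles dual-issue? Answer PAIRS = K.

PAIRS = 4

  cy0 -> i0,i1 (sll/blt) dual
  cy1 -> i2 (blt) no-port BR/BR
  cy2 -> i3,i4 (bne/mulh) dual
  cy3 -> i5,i6 (sub/and) dual
  cy4 -> i7 (add) RAW r2
  cy5 -> i8,i9 (sll/bne) dual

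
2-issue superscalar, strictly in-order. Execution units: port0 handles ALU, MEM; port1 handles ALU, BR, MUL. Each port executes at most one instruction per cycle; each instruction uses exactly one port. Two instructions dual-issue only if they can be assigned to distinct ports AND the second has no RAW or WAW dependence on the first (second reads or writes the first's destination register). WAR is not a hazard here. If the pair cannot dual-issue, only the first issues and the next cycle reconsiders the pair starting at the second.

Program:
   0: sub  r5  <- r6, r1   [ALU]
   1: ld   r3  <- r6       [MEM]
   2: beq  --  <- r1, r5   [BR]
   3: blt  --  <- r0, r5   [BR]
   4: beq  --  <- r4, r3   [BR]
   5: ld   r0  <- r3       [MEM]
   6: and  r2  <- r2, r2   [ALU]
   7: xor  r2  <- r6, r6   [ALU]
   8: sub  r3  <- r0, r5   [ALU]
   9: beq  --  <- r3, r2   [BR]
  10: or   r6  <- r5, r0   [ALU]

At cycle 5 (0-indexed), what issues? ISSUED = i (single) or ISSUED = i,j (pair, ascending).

ISSUED = 7,8

c0: i0+i1 sub;ld  2-wide
c1: i2 beq  no-port BR/BR
c2: i3 blt  no-port BR/BR
c3: i4+i5 beq;ld  2-wide
c4: i6 and  WAW r2
c5: i7+i8 xor;sub  2-wide
c6: i9+i10 beq;or  2-wide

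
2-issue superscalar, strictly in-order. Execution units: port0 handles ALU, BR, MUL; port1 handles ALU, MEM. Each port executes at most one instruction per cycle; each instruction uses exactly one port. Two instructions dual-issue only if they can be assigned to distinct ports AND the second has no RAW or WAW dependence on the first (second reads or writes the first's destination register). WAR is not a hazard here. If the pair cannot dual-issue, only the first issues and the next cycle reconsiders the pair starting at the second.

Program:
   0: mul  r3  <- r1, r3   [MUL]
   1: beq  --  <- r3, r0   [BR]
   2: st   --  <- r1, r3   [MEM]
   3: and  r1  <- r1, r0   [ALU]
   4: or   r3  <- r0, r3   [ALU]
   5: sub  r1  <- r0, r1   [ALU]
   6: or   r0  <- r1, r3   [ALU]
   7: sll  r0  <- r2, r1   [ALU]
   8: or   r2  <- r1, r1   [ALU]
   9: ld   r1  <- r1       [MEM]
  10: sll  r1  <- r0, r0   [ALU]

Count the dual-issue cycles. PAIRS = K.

[0] i0  mul.MUL  -- no-port MUL/BR
[1] i1,i2  beq.BR st.MEM  -- dual
[2] i3,i4  and.ALU or.ALU  -- dual
[3] i5  sub.ALU  -- RAW r1
[4] i6  or.ALU  -- WAW r0
[5] i7,i8  sll.ALU or.ALU  -- dual
[6] i9  ld.MEM  -- WAW r1
[7] i10  sll.ALU  -- tail

PAIRS = 3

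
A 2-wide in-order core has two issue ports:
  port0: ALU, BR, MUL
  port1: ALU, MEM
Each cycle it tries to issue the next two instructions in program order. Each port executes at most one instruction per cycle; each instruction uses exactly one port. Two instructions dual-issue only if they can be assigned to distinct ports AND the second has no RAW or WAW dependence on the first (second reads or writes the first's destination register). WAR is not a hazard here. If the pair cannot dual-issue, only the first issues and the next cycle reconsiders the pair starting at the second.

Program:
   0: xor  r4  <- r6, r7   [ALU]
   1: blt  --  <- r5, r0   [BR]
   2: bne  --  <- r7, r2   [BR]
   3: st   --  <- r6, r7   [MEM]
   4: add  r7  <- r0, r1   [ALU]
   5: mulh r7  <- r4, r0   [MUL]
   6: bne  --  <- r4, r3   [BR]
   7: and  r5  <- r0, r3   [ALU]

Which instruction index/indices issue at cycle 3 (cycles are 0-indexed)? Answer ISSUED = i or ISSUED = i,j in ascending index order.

ISSUED = 5

#0 head=0: xor.ALU blt.BR i0,i1 dual
#1 head=2: bne.BR st.MEM i2,i3 dual
#2 head=4: add.ALU i4 WAW r7
#3 head=5: mulh.MUL i5 no-port MUL/BR
#4 head=6: bne.BR and.ALU i6,i7 dual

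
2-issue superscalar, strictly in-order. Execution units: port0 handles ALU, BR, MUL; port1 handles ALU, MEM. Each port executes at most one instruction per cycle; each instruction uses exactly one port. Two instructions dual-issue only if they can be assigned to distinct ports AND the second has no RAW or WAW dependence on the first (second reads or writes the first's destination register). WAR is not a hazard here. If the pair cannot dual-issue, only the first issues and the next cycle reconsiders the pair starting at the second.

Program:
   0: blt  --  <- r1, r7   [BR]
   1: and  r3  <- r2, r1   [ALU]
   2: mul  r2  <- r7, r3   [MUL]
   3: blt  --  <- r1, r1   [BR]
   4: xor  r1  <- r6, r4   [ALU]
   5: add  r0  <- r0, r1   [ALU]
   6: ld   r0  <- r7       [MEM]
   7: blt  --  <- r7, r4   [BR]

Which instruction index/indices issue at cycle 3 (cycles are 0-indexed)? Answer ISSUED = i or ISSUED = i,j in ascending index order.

ISSUED = 5

[0] i0+i1  blt.BR/and.ALU  -- 2-wide
[1] i2  mul.MUL  -- no-port MUL/BR
[2] i3+i4  blt.BR/xor.ALU  -- 2-wide
[3] i5  add.ALU  -- WAW r0
[4] i6+i7  ld.MEM/blt.BR  -- 2-wide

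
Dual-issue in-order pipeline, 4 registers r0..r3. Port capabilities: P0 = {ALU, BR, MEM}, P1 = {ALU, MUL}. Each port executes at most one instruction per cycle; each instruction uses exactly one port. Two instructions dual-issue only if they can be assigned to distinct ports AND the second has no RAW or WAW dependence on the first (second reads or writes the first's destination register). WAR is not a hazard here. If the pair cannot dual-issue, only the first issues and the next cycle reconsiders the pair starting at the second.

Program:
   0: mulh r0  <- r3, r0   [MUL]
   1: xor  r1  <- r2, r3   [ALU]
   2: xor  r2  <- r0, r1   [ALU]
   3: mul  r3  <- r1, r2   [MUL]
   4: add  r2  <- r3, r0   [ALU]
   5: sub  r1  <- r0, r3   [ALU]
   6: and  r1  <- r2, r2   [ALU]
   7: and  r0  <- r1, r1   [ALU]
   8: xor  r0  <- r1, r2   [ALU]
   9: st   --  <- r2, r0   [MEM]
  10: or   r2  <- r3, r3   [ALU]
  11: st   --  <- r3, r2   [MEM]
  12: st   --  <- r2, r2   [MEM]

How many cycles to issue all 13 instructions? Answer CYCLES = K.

CYCLES = 10

t=0 i0+i1:mulh.MUL xor.ALU ; 2-wide
t=1 i2:xor.ALU ; RAW r2
t=2 i3:mul.MUL ; RAW r3
t=3 i4+i5:add.ALU sub.ALU ; 2-wide
t=4 i6:and.ALU ; RAW r1
t=5 i7:and.ALU ; WAW r0
t=6 i8:xor.ALU ; RAW r0
t=7 i9+i10:st.MEM or.ALU ; 2-wide
t=8 i11:st.MEM ; no-port MEM/MEM
t=9 i12:st.MEM ; tail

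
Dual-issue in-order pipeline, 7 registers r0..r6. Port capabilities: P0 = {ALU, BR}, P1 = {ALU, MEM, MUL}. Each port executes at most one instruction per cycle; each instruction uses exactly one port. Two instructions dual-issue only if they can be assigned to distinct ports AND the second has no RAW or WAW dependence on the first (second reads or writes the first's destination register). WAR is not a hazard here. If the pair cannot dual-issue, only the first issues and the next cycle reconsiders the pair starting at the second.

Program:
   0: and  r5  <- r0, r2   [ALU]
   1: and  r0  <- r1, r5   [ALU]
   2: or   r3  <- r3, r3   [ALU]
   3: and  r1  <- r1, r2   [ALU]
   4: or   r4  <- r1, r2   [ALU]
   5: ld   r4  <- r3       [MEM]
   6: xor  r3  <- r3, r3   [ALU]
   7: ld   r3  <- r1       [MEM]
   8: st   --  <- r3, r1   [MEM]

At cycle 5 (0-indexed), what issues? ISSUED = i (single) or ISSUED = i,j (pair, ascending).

t=0 i0:and ; RAW r5
t=1 i1&i2:and+or ; pair
t=2 i3:and ; RAW r1
t=3 i4:or ; WAW r4
t=4 i5&i6:ld+xor ; pair
t=5 i7:ld ; no-port MEM/MEM
t=6 i8:st ; tail

ISSUED = 7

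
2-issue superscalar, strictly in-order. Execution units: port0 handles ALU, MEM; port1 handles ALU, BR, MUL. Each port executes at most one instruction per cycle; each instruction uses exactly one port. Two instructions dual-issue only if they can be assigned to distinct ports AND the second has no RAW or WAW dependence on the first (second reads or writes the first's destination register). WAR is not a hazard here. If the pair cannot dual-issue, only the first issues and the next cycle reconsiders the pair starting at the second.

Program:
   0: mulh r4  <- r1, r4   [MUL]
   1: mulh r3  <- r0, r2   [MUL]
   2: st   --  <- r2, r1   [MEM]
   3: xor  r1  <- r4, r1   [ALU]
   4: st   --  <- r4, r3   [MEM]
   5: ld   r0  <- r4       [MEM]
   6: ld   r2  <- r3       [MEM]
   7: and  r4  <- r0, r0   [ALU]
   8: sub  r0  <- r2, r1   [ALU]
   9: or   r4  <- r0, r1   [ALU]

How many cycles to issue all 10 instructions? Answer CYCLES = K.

0. mulh.MUL @i0  | no-port MUL/MUL
1. mulh.MUL/st.MEM @i1+i2  | 2-wide
2. xor.ALU/st.MEM @i3+i4  | 2-wide
3. ld.MEM @i5  | no-port MEM/MEM
4. ld.MEM/and.ALU @i6+i7  | 2-wide
5. sub.ALU @i8  | RAW r0
6. or.ALU @i9  | tail

CYCLES = 7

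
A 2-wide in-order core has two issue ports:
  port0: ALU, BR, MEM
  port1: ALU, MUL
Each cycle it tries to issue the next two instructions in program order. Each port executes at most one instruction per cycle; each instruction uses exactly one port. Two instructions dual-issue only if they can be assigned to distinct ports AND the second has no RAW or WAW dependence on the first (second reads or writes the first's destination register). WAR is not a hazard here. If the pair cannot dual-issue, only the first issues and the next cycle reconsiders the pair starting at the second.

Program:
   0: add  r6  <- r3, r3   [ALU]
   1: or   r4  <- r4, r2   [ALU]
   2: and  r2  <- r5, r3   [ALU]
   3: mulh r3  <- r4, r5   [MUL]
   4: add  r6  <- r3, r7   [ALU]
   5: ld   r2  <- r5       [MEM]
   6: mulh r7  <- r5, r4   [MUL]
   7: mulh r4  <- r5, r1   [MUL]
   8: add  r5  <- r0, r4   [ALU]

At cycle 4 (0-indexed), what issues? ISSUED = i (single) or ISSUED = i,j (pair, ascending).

ISSUED = 7

c0: i0+i1 add.ALU or.ALU  dual
c1: i2+i3 and.ALU mulh.MUL  dual
c2: i4+i5 add.ALU ld.MEM  dual
c3: i6 mulh.MUL  no-port MUL/MUL
c4: i7 mulh.MUL  RAW r4
c5: i8 add.ALU  tail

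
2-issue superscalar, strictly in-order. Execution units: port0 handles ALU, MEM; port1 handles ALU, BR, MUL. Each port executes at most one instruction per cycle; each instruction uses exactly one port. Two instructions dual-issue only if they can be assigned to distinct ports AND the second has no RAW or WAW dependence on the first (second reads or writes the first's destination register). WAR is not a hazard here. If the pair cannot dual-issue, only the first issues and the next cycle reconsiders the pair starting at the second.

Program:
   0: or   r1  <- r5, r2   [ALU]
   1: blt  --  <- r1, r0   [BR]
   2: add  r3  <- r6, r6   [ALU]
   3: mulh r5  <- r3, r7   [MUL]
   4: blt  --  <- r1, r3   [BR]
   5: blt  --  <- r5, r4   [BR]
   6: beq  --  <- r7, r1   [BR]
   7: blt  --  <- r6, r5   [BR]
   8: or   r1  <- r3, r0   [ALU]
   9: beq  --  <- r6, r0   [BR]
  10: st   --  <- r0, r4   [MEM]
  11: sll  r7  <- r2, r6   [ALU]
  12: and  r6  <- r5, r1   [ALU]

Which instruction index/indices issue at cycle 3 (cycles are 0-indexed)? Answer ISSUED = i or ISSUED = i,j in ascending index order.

ISSUED = 4

c0: i0 or  RAW r1
c1: i1&i2 blt+add  pair
c2: i3 mulh  no-port MUL/BR
c3: i4 blt  no-port BR/BR
c4: i5 blt  no-port BR/BR
c5: i6 beq  no-port BR/BR
c6: i7&i8 blt+or  pair
c7: i9&i10 beq+st  pair
c8: i11&i12 sll+and  pair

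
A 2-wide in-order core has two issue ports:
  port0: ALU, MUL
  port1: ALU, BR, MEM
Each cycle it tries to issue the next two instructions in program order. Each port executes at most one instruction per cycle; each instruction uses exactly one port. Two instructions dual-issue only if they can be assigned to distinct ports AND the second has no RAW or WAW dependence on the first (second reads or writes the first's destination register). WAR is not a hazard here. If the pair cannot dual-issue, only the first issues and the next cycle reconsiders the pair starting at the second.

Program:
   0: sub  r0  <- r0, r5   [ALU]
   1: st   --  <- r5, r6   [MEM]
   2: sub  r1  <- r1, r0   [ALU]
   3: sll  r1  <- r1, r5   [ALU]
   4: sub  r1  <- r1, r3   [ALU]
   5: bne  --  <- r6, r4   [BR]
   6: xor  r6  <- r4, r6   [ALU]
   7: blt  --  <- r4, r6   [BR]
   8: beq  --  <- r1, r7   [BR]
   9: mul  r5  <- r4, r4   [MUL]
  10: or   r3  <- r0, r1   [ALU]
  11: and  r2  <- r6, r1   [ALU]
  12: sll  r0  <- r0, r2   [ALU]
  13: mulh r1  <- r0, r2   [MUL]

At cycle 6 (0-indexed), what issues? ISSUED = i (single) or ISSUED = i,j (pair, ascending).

ISSUED = 8,9

  cy0 -> i0&i1 (sub st) pair
  cy1 -> i2 (sub) RAW+WAW r1
  cy2 -> i3 (sll) RAW+WAW r1
  cy3 -> i4&i5 (sub bne) pair
  cy4 -> i6 (xor) RAW r6
  cy5 -> i7 (blt) no-port BR/BR
  cy6 -> i8&i9 (beq mul) pair
  cy7 -> i10&i11 (or and) pair
  cy8 -> i12 (sll) RAW r0
  cy9 -> i13 (mulh) tail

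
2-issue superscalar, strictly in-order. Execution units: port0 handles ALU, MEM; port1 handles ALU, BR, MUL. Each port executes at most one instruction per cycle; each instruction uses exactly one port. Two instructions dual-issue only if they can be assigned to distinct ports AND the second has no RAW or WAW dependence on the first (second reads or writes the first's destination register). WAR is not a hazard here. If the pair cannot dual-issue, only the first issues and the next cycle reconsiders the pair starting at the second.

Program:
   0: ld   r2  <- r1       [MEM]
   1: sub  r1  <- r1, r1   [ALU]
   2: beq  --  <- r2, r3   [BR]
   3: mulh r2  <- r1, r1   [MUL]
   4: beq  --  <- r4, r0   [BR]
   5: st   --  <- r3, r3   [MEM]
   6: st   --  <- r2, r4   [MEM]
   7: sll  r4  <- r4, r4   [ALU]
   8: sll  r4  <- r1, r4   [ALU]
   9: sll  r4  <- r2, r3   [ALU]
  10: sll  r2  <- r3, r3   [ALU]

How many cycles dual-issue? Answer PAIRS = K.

c0: i0,i1 ld.MEM/sub.ALU  2-wide
c1: i2 beq.BR  no-port BR/MUL
c2: i3 mulh.MUL  no-port MUL/BR
c3: i4,i5 beq.BR/st.MEM  2-wide
c4: i6,i7 st.MEM/sll.ALU  2-wide
c5: i8 sll.ALU  WAW r4
c6: i9,i10 sll.ALU/sll.ALU  2-wide

PAIRS = 4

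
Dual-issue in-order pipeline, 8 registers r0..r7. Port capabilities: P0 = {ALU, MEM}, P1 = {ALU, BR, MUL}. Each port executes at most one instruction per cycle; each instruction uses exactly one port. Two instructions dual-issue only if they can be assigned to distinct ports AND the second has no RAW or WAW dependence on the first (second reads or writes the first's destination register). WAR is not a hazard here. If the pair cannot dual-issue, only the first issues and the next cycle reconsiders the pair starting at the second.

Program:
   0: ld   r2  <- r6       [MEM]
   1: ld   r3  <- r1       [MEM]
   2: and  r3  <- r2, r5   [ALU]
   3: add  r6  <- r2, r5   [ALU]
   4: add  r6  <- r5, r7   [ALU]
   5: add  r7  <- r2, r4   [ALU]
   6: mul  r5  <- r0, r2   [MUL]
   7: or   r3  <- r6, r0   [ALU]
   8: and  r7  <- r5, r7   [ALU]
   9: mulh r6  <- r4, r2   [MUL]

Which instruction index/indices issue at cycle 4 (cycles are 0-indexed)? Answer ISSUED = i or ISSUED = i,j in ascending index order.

ISSUED = 6,7

#0 head=0: ld i0 no-port MEM/MEM
#1 head=1: ld i1 WAW r3
#2 head=2: and+add i2+i3 pair
#3 head=4: add+add i4+i5 pair
#4 head=6: mul+or i6+i7 pair
#5 head=8: and+mulh i8+i9 pair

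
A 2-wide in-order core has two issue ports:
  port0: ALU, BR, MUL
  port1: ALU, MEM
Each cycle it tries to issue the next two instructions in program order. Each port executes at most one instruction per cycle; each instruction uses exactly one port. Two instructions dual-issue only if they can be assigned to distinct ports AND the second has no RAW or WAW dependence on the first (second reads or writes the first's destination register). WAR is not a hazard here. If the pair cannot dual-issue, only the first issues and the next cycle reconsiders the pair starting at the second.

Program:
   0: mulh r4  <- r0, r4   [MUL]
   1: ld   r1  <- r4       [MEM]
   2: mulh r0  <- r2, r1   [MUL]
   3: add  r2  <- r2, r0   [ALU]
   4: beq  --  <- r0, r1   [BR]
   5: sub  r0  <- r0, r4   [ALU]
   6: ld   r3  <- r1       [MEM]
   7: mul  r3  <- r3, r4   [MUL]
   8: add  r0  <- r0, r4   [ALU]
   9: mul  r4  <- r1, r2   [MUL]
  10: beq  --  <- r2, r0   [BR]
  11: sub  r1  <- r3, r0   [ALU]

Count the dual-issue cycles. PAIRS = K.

  cy0 -> i0 (mulh) RAW r4
  cy1 -> i1 (ld) RAW r1
  cy2 -> i2 (mulh) RAW r0
  cy3 -> i3/i4 (add/beq) pair
  cy4 -> i5/i6 (sub/ld) pair
  cy5 -> i7/i8 (mul/add) pair
  cy6 -> i9 (mul) no-port MUL/BR
  cy7 -> i10/i11 (beq/sub) pair

PAIRS = 4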